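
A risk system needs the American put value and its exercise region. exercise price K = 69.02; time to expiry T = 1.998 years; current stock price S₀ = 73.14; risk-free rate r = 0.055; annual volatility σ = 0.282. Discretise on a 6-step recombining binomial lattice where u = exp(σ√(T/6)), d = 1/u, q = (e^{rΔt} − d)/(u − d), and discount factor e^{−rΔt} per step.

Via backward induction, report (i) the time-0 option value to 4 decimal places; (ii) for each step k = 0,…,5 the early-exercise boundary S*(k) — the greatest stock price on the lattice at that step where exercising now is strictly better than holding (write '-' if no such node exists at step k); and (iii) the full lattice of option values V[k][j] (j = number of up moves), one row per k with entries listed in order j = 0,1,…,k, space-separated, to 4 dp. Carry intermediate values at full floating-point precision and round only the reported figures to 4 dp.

Δt=0.33300, u=1.17672, d=0.84982, q=0.51595, disc=e^(-rΔt)=0.98185
k=6 terminal: V=max(K-S,0) → 41.4704 30.8729 16.1988 0.0000 0.0000 0.0000 0.0000
k=5: j=0 S=32.4182 intr=36.6018 cont=35.3492 V=36.6018[EX]; j=1 S=44.8885 intr=24.1315 cont=22.8789 V=24.1315[EX]; j=2 S=62.1558 intr=6.8642 cont=7.6987 V=7.6987[hold]; j=3 S=86.0653 intr=0.0000 cont=0.0000 V=0.0000[hold]; j=4 S=119.1722 intr=0.0000 cont=0.0000 V=0.0000[hold]; j=5 S=165.0143 intr=0.0000 cont=0.0000 V=0.0000[hold]  S*(5)=44.8885
k=4: j=0 S=38.1471 intr=30.8729 cont=29.6203 V=30.8729[EX]; j=1 S=52.8212 intr=16.1988 cont=15.3690 V=16.1988[EX]; j=2 S=73.1400 intr=0.0000 cont=3.6590 V=3.6590[hold]; j=3 S=101.2749 intr=0.0000 cont=0.0000 V=0.0000[hold]; j=4 S=140.2324 intr=0.0000 cont=0.0000 V=0.0000[hold]  S*(4)=52.8212
k=3: j=0 S=44.8885 intr=24.1315 cont=22.8789 V=24.1315[EX]; j=1 S=62.1558 intr=6.8642 cont=9.5523 V=9.5523[hold]; j=2 S=86.0653 intr=0.0000 cont=1.7390 V=1.7390[hold]; j=3 S=119.1722 intr=0.0000 cont=0.0000 V=0.0000[hold]  S*(3)=44.8885
k=2: j=0 S=52.8212 intr=16.1988 cont=16.3080 V=16.3080[hold]; j=1 S=73.1400 intr=0.0000 cont=5.4208 V=5.4208[hold]; j=2 S=101.2749 intr=0.0000 cont=0.8265 V=0.8265[hold]  S*(2)=-
k=1: j=0 S=62.1558 intr=6.8642 cont=10.4967 V=10.4967[hold]; j=1 S=86.0653 intr=0.0000 cont=2.9950 V=2.9950[hold]  S*(1)=-
k=0: j=0 S=73.1400 intr=0.0000 cont=6.5060 V=6.5060[hold]  S*(0)=-

price = 6.5060
boundary = - - - 44.8885 52.8212 44.8885
tree:
6.5060
10.4967 2.9950
16.3080 5.4208 0.8265
24.1315 9.5523 1.7390 0.0000
30.8729 16.1988 3.6590 0.0000 0.0000
36.6018 24.1315 7.6987 0.0000 0.0000 0.0000
41.4704 30.8729 16.1988 0.0000 0.0000 0.0000 0.0000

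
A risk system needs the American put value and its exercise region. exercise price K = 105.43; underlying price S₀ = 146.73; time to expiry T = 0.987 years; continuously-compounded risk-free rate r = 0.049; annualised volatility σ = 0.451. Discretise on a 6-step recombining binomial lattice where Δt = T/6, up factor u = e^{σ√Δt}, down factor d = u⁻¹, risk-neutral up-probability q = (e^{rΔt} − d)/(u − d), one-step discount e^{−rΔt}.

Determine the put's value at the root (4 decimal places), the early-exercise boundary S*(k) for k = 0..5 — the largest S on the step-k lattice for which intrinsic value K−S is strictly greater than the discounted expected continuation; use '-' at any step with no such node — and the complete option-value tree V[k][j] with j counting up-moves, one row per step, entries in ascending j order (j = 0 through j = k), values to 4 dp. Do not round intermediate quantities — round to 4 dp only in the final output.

price = 5.9732
boundary = - - - - 70.5920 84.7611
tree:
5.9732
9.6739 2.0072
15.3294 3.6224 0.2661
23.5922 6.5082 0.5123 0.0000
34.8380 11.6328 0.9863 0.0000 0.0000
46.6385 20.6689 1.8989 0.0000 0.0000 0.0000
56.4663 34.8380 3.6559 0.0000 0.0000 0.0000 0.0000

params: Δt=0.16450 u=1.20072 d=0.83284 q=0.47640 e^(-rΔt)=0.99197
t_6 payoffs: 56.4663 34.8380 3.6559 0.0000 0.0000 0.0000 0.0000
t_5: node(5,0) S=58.7915 payoff=46.6385 vs cont=45.7921 → 46.6385 [stop]  node(5,1) S=84.7611 payoff=20.6689 vs cont=19.8225 → 20.6689 [stop]  node(5,2) S=122.2019 payoff=0.0000 vs cont=1.8989 → 1.8989 [wait]  node(5,3) S=176.1813 payoff=0.0000 vs cont=0.0000 → 0.0000 [wait]  node(5,4) S=254.0045 payoff=0.0000 vs cont=0.0000 → 0.0000 [wait]  node(5,5) S=366.2040 payoff=0.0000 vs cont=0.0000 → 0.0000 [wait]  ⇒ S*(5)=84.7611
t_4: node(4,0) S=70.5920 payoff=34.8380 vs cont=33.9916 → 34.8380 [stop]  node(4,1) S=101.7741 payoff=3.6559 vs cont=11.6328 → 11.6328 [wait]  node(4,2) S=146.7300 payoff=0.0000 vs cont=0.9863 → 0.9863 [wait]  node(4,3) S=211.5439 payoff=0.0000 vs cont=0.0000 → 0.0000 [wait]  node(4,4) S=304.9877 payoff=0.0000 vs cont=0.0000 → 0.0000 [wait]  ⇒ S*(4)=70.5920
t_3: node(3,0) S=84.7611 payoff=20.6689 vs cont=23.5922 → 23.5922 [wait]  node(3,1) S=122.2019 payoff=0.0000 vs cont=6.5082 → 6.5082 [wait]  node(3,2) S=176.1813 payoff=0.0000 vs cont=0.5123 → 0.5123 [wait]  node(3,3) S=254.0045 payoff=0.0000 vs cont=0.0000 → 0.0000 [wait]  ⇒ S*(3)=-
t_2: node(2,0) S=101.7741 payoff=3.6559 vs cont=15.3294 → 15.3294 [wait]  node(2,1) S=146.7300 payoff=0.0000 vs cont=3.6224 → 3.6224 [wait]  node(2,2) S=211.5439 payoff=0.0000 vs cont=0.2661 → 0.2661 [wait]  ⇒ S*(2)=-
t_1: node(1,0) S=122.2019 payoff=0.0000 vs cont=9.6739 → 9.6739 [wait]  node(1,1) S=176.1813 payoff=0.0000 vs cont=2.0072 → 2.0072 [wait]  ⇒ S*(1)=-
t_0: node(0,0) S=146.7300 payoff=0.0000 vs cont=5.9732 → 5.9732 [wait]  ⇒ S*(0)=-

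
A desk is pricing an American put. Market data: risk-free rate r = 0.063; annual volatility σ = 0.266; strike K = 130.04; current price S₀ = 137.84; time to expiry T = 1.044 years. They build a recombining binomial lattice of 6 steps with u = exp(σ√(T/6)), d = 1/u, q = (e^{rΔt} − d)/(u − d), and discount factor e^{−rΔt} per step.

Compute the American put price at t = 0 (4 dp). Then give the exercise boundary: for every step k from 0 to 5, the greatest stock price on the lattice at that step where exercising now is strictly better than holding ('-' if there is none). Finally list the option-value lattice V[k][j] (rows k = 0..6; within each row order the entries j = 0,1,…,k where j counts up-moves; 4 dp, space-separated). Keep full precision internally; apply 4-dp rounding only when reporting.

price = 8.0889
boundary = - - - 98.8122 110.4076 98.8122
tree:
8.0889
13.1774 3.5975
20.7310 6.5349 0.9821
31.2278 11.5513 2.0767 0.0000
41.6053 19.6324 4.3911 0.0000 0.0000
50.8930 31.2278 9.2848 0.0000 0.0000 0.0000
59.2053 41.6053 19.6324 0.0000 0.0000 0.0000 0.0000

params: Δt=0.17400 u=1.11735 d=0.89498 q=0.52186 e^(-rΔt)=0.98910
t_6 payoffs: 59.2053 41.6053 19.6324 0.0000 0.0000 0.0000 0.0000
t_5: node(5,0) S=79.1470 payoff=50.8930 vs cont=49.4753 → 50.8930 [stop]  node(5,1) S=98.8122 payoff=31.2278 vs cont=29.8101 → 31.2278 [stop]  node(5,2) S=123.3636 payoff=6.6764 vs cont=9.2848 → 9.2848 [wait]  node(5,3) S=154.0152 payoff=0.0000 vs cont=0.0000 → 0.0000 [wait]  node(5,4) S=192.2825 payoff=0.0000 vs cont=0.0000 → 0.0000 [wait]  node(5,5) S=240.0580 payoff=0.0000 vs cont=0.0000 → 0.0000 [wait]  ⇒ S*(5)=98.8122
t_4: node(4,0) S=88.4347 payoff=41.6053 vs cont=40.1876 → 41.6053 [stop]  node(4,1) S=110.4076 payoff=19.6324 vs cont=19.5611 → 19.6324 [stop]  node(4,2) S=137.8400 payoff=0.0000 vs cont=4.3911 → 4.3911 [wait]  node(4,3) S=172.0884 payoff=0.0000 vs cont=0.0000 → 0.0000 [wait]  node(4,4) S=214.8464 payoff=0.0000 vs cont=0.0000 → 0.0000 [wait]  ⇒ S*(4)=110.4076
t_3: node(3,0) S=98.8122 payoff=31.2278 vs cont=29.8101 → 31.2278 [stop]  node(3,1) S=123.3636 payoff=6.6764 vs cont=11.5513 → 11.5513 [wait]  node(3,2) S=154.0152 payoff=0.0000 vs cont=2.0767 → 2.0767 [wait]  node(3,3) S=192.2825 payoff=0.0000 vs cont=0.0000 → 0.0000 [wait]  ⇒ S*(3)=98.8122
t_2: node(2,0) S=110.4076 payoff=19.6324 vs cont=20.7310 → 20.7310 [wait]  node(2,1) S=137.8400 payoff=0.0000 vs cont=6.5349 → 6.5349 [wait]  node(2,2) S=172.0884 payoff=0.0000 vs cont=0.9821 → 0.9821 [wait]  ⇒ S*(2)=-
t_1: node(1,0) S=123.3636 payoff=6.6764 vs cont=13.1774 → 13.1774 [wait]  node(1,1) S=154.0152 payoff=0.0000 vs cont=3.5975 → 3.5975 [wait]  ⇒ S*(1)=-
t_0: node(0,0) S=137.8400 payoff=0.0000 vs cont=8.0889 → 8.0889 [wait]  ⇒ S*(0)=-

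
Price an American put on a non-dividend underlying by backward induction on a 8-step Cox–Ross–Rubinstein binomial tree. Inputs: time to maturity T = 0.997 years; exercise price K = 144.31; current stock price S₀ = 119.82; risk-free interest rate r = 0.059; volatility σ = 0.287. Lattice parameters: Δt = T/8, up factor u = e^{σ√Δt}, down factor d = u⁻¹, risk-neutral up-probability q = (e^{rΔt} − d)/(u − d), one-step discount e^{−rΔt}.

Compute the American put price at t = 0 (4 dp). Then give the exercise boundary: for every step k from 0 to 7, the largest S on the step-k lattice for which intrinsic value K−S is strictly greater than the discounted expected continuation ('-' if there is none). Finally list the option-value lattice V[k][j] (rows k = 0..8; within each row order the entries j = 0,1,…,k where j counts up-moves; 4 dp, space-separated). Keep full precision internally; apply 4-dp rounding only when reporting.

Δt=0.12462, u=1.10663, d=0.90365, q=0.51105, disc=e^(-rΔt)=0.99267
k=8 terminal: V=max(K-S,0) → 91.0359 79.0692 64.4144 46.4678 24.4900 0.0000 0.0000 0.0000 0.0000
k=7: j=0 S=58.9546 intr=85.3554 cont=84.2982 V=85.3554[EX]; j=1 S=72.1973 intr=72.1127 cont=71.0555 V=72.1127[EX]; j=2 S=88.4147 intr=55.8953 cont=54.8381 V=55.8953[EX]; j=3 S=108.2749 intr=36.0351 cont=34.9779 V=36.0351[EX]; j=4 S=132.5962 intr=11.7138 cont=11.8867 V=11.8867[hold]; j=5 S=162.3806 intr=0.0000 cont=0.0000 V=0.0000[hold]; j=6 S=198.8554 intr=0.0000 cont=0.0000 V=0.0000[hold]; j=7 S=243.5234 intr=0.0000 cont=0.0000 V=0.0000[hold]  S*(7)=108.2749
k=6: j=0 S=65.2408 intr=79.0692 cont=78.0120 V=79.0692[EX]; j=1 S=79.8956 intr=64.4144 cont=63.3572 V=64.4144[EX]; j=2 S=97.8422 intr=46.4678 cont=45.4106 V=46.4678[EX]; j=3 S=119.8200 intr=24.4900 cont=23.5205 V=24.4900[EX]; j=4 S=146.7346 intr=0.0000 cont=5.7694 V=5.7694[hold]; j=5 S=179.6949 intr=0.0000 cont=0.0000 V=0.0000[hold]; j=6 S=220.0590 intr=0.0000 cont=0.0000 V=0.0000[hold]  S*(6)=119.8200
k=5: j=0 S=72.1973 intr=72.1127 cont=71.0555 V=72.1127[EX]; j=1 S=88.4147 intr=55.8953 cont=54.8381 V=55.8953[EX]; j=2 S=108.2749 intr=36.0351 cont=34.9779 V=36.0351[EX]; j=3 S=132.5962 intr=11.7138 cont=14.8135 V=14.8135[hold]; j=4 S=162.3806 intr=0.0000 cont=2.8003 V=2.8003[hold]; j=5 S=198.8554 intr=0.0000 cont=0.0000 V=0.0000[hold]  S*(5)=108.2749
k=4: j=0 S=79.8956 intr=64.4144 cont=63.3572 V=64.4144[EX]; j=1 S=97.8422 intr=46.4678 cont=45.4106 V=46.4678[EX]; j=2 S=119.8200 intr=24.4900 cont=25.0053 V=25.0053[hold]; j=3 S=146.7346 intr=0.0000 cont=8.6106 V=8.6106[hold]; j=4 S=179.6949 intr=0.0000 cont=1.3592 V=1.3592[hold]  S*(4)=97.8422
k=3: j=0 S=88.4147 intr=55.8953 cont=54.8381 V=55.8953[EX]; j=1 S=108.2749 intr=36.0351 cont=35.2393 V=36.0351[EX]; j=2 S=132.5962 intr=11.7138 cont=16.5050 V=16.5050[hold]; j=3 S=162.3806 intr=0.0000 cont=4.8688 V=4.8688[hold]  S*(3)=108.2749
k=2: j=0 S=97.8422 intr=46.4678 cont=45.4106 V=46.4678[EX]; j=1 S=119.8200 intr=24.4900 cont=25.8634 V=25.8634[hold]; j=2 S=146.7346 intr=0.0000 cont=10.4810 V=10.4810[hold]  S*(2)=97.8422
k=1: j=0 S=108.2749 intr=36.0351 cont=35.6746 V=36.0351[EX]; j=1 S=132.5962 intr=11.7138 cont=17.8703 V=17.8703[hold]  S*(1)=108.2749
k=0: j=0 S=119.8200 intr=24.4900 cont=26.5560 V=26.5560[hold]  S*(0)=-

price = 26.5560
boundary = - 108.2749 97.8422 108.2749 97.8422 108.2749 119.8200 108.2749
tree:
26.5560
36.0351 17.8703
46.4678 25.8634 10.4810
55.8953 36.0351 16.5050 4.8688
64.4144 46.4678 25.0053 8.6106 1.3592
72.1127 55.8953 36.0351 14.8135 2.8003 0.0000
79.0692 64.4144 46.4678 24.4900 5.7694 0.0000 0.0000
85.3554 72.1127 55.8953 36.0351 11.8867 0.0000 0.0000 0.0000
91.0359 79.0692 64.4144 46.4678 24.4900 0.0000 0.0000 0.0000 0.0000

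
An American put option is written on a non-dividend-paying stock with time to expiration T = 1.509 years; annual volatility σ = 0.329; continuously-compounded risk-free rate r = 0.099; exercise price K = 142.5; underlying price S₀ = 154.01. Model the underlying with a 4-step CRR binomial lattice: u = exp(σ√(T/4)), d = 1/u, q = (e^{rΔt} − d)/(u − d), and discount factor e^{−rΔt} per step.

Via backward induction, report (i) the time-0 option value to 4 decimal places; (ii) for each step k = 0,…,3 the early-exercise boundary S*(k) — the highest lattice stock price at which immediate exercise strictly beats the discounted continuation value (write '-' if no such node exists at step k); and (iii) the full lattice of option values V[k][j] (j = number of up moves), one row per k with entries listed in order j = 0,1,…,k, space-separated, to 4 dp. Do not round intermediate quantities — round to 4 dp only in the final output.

price = 11.2273
boundary = - - 102.8086 83.9982
tree:
11.2273
21.4897 3.3829
39.6914 7.6870 0.0000
58.5018 17.4674 0.0000 0.0000
73.8706 39.6914 0.0000 0.0000 0.0000

Δt=0.37725, u=1.22394, d=0.81703, q=0.54317, disc=e^(-rΔt)=0.96334
k=4 terminal: V=max(K-S,0) → 73.8706 39.6914 0.0000 0.0000 0.0000
k=3: j=0 S=83.9982 intr=58.5018 cont=53.2779 V=58.5018[EX]; j=1 S=125.8315 intr=16.6685 cont=17.4674 V=17.4674[hold]; j=2 S=188.4988 intr=0.0000 cont=0.0000 V=0.0000[hold]; j=3 S=282.3760 intr=0.0000 cont=0.0000 V=0.0000[hold]  S*(3)=83.9982
k=2: j=0 S=102.8086 intr=39.6914 cont=34.8855 V=39.6914[EX]; j=1 S=154.0100 intr=0.0000 cont=7.6870 V=7.6870[hold]; j=2 S=230.7109 intr=0.0000 cont=0.0000 V=0.0000[hold]  S*(2)=102.8086
k=1: j=0 S=125.8315 intr=16.6685 cont=21.4897 V=21.4897[hold]; j=1 S=188.4988 intr=0.0000 cont=3.3829 V=3.3829[hold]  S*(1)=-
k=0: j=0 S=154.0100 intr=0.0000 cont=11.2273 V=11.2273[hold]  S*(0)=-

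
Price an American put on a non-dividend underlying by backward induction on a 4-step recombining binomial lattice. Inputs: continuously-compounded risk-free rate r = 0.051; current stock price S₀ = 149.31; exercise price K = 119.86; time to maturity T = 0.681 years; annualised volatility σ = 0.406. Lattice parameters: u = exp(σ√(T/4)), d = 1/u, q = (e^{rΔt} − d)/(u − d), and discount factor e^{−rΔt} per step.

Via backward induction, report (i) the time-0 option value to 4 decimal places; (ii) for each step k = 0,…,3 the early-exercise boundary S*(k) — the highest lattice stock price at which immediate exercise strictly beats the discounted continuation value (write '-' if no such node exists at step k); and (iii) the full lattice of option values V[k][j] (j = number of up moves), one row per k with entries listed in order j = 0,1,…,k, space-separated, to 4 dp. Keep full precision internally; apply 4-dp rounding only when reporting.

price = 6.4647
boundary = - - - 90.3292
tree:
6.4647
11.0017 1.7465
18.3074 3.4151 0.0000
29.5308 6.6778 0.0000 0.0000
43.4632 13.0574 0.0000 0.0000 0.0000

params: Δt=0.17025 u=1.18237 d=0.84576 q=0.48412 e^(-rΔt)=0.99135
t_4 payoffs: 43.4632 13.0574 0.0000 0.0000 0.0000
t_3: node(3,0) S=90.3292 payoff=29.5308 vs cont=28.4945 → 29.5308 [stop]  node(3,1) S=126.2802 payoff=0.0000 vs cont=6.6778 → 6.6778 [wait]  node(3,2) S=176.5397 payoff=0.0000 vs cont=0.0000 → 0.0000 [wait]  node(3,3) S=246.8024 payoff=0.0000 vs cont=0.0000 → 0.0000 [wait]  ⇒ S*(3)=90.3292
t_2: node(2,0) S=106.8026 payoff=13.0574 vs cont=18.3074 → 18.3074 [wait]  node(2,1) S=149.3100 payoff=0.0000 vs cont=3.4151 → 3.4151 [wait]  node(2,2) S=208.7353 payoff=0.0000 vs cont=0.0000 → 0.0000 [wait]  ⇒ S*(2)=-
t_1: node(1,0) S=126.2802 payoff=0.0000 vs cont=11.0017 → 11.0017 [wait]  node(1,1) S=176.5397 payoff=0.0000 vs cont=1.7465 → 1.7465 [wait]  ⇒ S*(1)=-
t_0: node(0,0) S=149.3100 payoff=0.0000 vs cont=6.4647 → 6.4647 [wait]  ⇒ S*(0)=-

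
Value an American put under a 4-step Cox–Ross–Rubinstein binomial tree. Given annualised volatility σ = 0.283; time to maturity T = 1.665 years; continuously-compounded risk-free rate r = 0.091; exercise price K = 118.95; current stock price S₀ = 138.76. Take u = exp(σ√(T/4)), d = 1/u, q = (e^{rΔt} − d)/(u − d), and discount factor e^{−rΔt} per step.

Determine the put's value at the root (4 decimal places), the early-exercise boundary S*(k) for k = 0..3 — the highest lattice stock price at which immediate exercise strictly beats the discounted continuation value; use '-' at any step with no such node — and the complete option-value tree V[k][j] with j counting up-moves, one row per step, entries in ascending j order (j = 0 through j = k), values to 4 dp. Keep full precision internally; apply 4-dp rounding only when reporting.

price = 5.9302
boundary = - - 96.3105 80.2376
tree:
5.9302
11.7927 1.7259
22.6395 4.0704 0.0000
38.7124 9.5995 0.0000 0.0000
52.1029 22.6395 0.0000 0.0000 0.0000

Δt=0.41625  u=1.20032  d=0.83311  q=0.55961  discount=0.96283
step 4 (expiry): payoffs max(K−S,0) = 52.1029 22.6395 0.0000 0.0000 0.0000
step 3: (k=3,j=0): S=80.2376, (K−S)⁺=38.7124, hold=34.2909 ⇒ V=38.7124 exercise | (k=3,j=1): S=115.6029, (K−S)⁺=3.3471, hold=9.5995 ⇒ V=9.5995 continue | (k=3,j=2): S=166.5558, (K−S)⁺=0.0000, hold=0.0000 ⇒ V=0.0000 continue | (k=3,j=3): S=239.9664, (K−S)⁺=0.0000, hold=0.0000 ⇒ V=0.0000 continue  boundary S*=80.2376
step 2: (k=2,j=0): S=96.3105, (K−S)⁺=22.6395, hold=21.5870 ⇒ V=22.6395 exercise | (k=2,j=1): S=138.7600, (K−S)⁺=0.0000, hold=4.0704 ⇒ V=4.0704 continue | (k=2,j=2): S=199.9194, (K−S)⁺=0.0000, hold=0.0000 ⇒ V=0.0000 continue  boundary S*=96.3105
step 1: (k=1,j=0): S=115.6029, (K−S)⁺=3.3471, hold=11.7927 ⇒ V=11.7927 continue | (k=1,j=1): S=166.5558, (K−S)⁺=0.0000, hold=1.7259 ⇒ V=1.7259 continue  boundary S*=-
step 0: (k=0,j=0): S=138.7600, (K−S)⁺=0.0000, hold=5.9302 ⇒ V=5.9302 continue  boundary S*=-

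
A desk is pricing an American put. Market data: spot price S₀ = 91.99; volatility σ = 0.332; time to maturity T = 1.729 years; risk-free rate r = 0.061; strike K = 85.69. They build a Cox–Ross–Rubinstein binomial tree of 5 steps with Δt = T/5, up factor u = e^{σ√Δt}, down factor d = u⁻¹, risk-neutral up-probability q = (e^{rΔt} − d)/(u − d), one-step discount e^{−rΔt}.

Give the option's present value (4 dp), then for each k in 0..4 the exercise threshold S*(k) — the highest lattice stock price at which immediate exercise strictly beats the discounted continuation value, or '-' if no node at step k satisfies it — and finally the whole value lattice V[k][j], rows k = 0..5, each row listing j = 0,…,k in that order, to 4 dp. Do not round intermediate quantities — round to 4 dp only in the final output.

Δt=0.34580, u=1.21559, d=0.82264, q=0.50560, disc=e^(-rΔt)=0.97913
k=5 terminal: V=max(K-S,0) → 51.0323 34.4775 10.0150 0.0000 0.0000 0.0000
k=4: j=0 S=42.1297 intr=43.5603 cont=41.7717 V=43.5603[EX]; j=1 S=62.2536 intr=23.4364 cont=21.6478 V=23.4364[EX]; j=2 S=91.9900 intr=0.0000 cont=4.8481 V=4.8481[hold]; j=3 S=135.9305 intr=0.0000 cont=0.0000 V=0.0000[hold]; j=4 S=200.8598 intr=0.0000 cont=0.0000 V=0.0000[hold]  S*(4)=62.2536
k=3: j=0 S=51.2125 intr=34.4775 cont=32.6889 V=34.4775[EX]; j=1 S=75.6750 intr=10.0150 cont=13.7452 V=13.7452[hold]; j=2 S=111.8224 intr=0.0000 cont=2.3469 V=2.3469[hold]; j=3 S=165.2361 intr=0.0000 cont=0.0000 V=0.0000[hold]  S*(3)=51.2125
k=2: j=0 S=62.2536 intr=23.4364 cont=23.4944 V=23.4944[hold]; j=1 S=91.9900 intr=0.0000 cont=7.8156 V=7.8156[hold]; j=2 S=135.9305 intr=0.0000 cont=1.1361 V=1.1361[hold]  S*(2)=-
k=1: j=0 S=75.6750 intr=10.0150 cont=15.2423 V=15.2423[hold]; j=1 S=111.8224 intr=0.0000 cont=4.3458 V=4.3458[hold]  S*(1)=-
k=0: j=0 S=91.9900 intr=0.0000 cont=9.5299 V=9.5299[hold]  S*(0)=-

price = 9.5299
boundary = - - - 51.2125 62.2536
tree:
9.5299
15.2423 4.3458
23.4944 7.8156 1.1361
34.4775 13.7452 2.3469 0.0000
43.5603 23.4364 4.8481 0.0000 0.0000
51.0323 34.4775 10.0150 0.0000 0.0000 0.0000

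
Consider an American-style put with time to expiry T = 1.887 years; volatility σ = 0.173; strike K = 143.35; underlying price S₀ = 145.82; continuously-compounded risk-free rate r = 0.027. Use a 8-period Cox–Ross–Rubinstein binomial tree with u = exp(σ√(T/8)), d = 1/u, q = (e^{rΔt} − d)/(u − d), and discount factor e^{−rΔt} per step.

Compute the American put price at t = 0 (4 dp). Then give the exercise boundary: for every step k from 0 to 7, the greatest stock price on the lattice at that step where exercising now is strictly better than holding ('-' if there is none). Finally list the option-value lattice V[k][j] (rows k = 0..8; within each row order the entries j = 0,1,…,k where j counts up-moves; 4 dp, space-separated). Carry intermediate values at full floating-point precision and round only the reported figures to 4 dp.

Δt=0.23588, u=1.08765, d=0.91941, q=0.51698, disc=e^(-rΔt)=0.99365
k=8 terminal: V=max(K-S,0) → 68.8942 55.2698 39.1523 20.0856 0.0000 0.0000 0.0000 0.0000 0.0000
k=7: j=0 S=80.9820 intr=62.3680 cont=61.4579 V=62.3680[EX]; j=1 S=95.8006 intr=47.5494 cont=46.6394 V=47.5494[EX]; j=2 S=113.3307 intr=30.0193 cont=29.1092 V=30.0193[EX]; j=3 S=134.0687 intr=9.2813 cont=9.6401 V=9.6401[hold]; j=4 S=158.6014 intr=0.0000 cont=0.0000 V=0.0000[hold]; j=5 S=187.6232 intr=0.0000 cont=0.0000 V=0.0000[hold]; j=6 S=221.9556 intr=0.0000 cont=0.0000 V=0.0000[hold]; j=7 S=262.5703 intr=0.0000 cont=0.0000 V=0.0000[hold]  S*(7)=113.3307
k=6: j=0 S=88.0802 intr=55.2698 cont=54.3597 V=55.2698[EX]; j=1 S=104.1977 intr=39.1523 cont=38.2423 V=39.1523[EX]; j=2 S=123.2644 intr=20.0856 cont=19.3599 V=20.0856[EX]; j=3 S=145.8200 intr=0.0000 cont=4.6268 V=4.6268[hold]; j=4 S=172.5030 intr=0.0000 cont=0.0000 V=0.0000[hold]; j=5 S=204.0686 intr=0.0000 cont=0.0000 V=0.0000[hold]; j=6 S=241.4103 intr=0.0000 cont=0.0000 V=0.0000[hold]  S*(6)=123.2644
k=5: j=0 S=95.8006 intr=47.5494 cont=46.6394 V=47.5494[EX]; j=1 S=113.3307 intr=30.0193 cont=29.1092 V=30.0193[EX]; j=2 S=134.0687 intr=9.2813 cont=12.0169 V=12.0169[hold]; j=3 S=158.6014 intr=0.0000 cont=2.2206 V=2.2206[hold]; j=4 S=187.6232 intr=0.0000 cont=0.0000 V=0.0000[hold]; j=5 S=221.9556 intr=0.0000 cont=0.0000 V=0.0000[hold]  S*(5)=113.3307
k=4: j=0 S=104.1977 intr=39.1523 cont=38.2423 V=39.1523[EX]; j=1 S=123.2644 intr=20.0856 cont=20.5809 V=20.5809[hold]; j=2 S=145.8200 intr=0.0000 cont=6.9083 V=6.9083[hold]; j=3 S=172.5030 intr=0.0000 cont=1.0658 V=1.0658[hold]; j=4 S=204.0686 intr=0.0000 cont=0.0000 V=0.0000[hold]  S*(4)=104.1977
k=3: j=0 S=113.3307 intr=30.0193 cont=29.3636 V=30.0193[EX]; j=1 S=134.0687 intr=9.2813 cont=13.4266 V=13.4266[hold]; j=2 S=158.6014 intr=0.0000 cont=3.8631 V=3.8631[hold]; j=3 S=187.6232 intr=0.0000 cont=0.5115 V=0.5115[hold]  S*(3)=113.3307
k=2: j=0 S=123.2644 intr=20.0856 cont=21.3050 V=21.3050[hold]; j=1 S=145.8200 intr=0.0000 cont=8.4286 V=8.4286[hold]; j=2 S=172.5030 intr=0.0000 cont=2.1169 V=2.1169[hold]  S*(2)=-
k=1: j=0 S=134.0687 intr=9.2813 cont=14.5551 V=14.5551[hold]; j=1 S=158.6014 intr=0.0000 cont=5.1328 V=5.1328[hold]  S*(1)=-
k=0: j=0 S=145.8200 intr=0.0000 cont=9.6225 V=9.6225[hold]  S*(0)=-

price = 9.6225
boundary = - - - 113.3307 104.1977 113.3307 123.2644 113.3307
tree:
9.6225
14.5551 5.1328
21.3050 8.4286 2.1169
30.0193 13.4266 3.8631 0.5115
39.1523 20.5809 6.9083 1.0658 0.0000
47.5494 30.0193 12.0169 2.2206 0.0000 0.0000
55.2698 39.1523 20.0856 4.6268 0.0000 0.0000 0.0000
62.3680 47.5494 30.0193 9.6401 0.0000 0.0000 0.0000 0.0000
68.8942 55.2698 39.1523 20.0856 0.0000 0.0000 0.0000 0.0000 0.0000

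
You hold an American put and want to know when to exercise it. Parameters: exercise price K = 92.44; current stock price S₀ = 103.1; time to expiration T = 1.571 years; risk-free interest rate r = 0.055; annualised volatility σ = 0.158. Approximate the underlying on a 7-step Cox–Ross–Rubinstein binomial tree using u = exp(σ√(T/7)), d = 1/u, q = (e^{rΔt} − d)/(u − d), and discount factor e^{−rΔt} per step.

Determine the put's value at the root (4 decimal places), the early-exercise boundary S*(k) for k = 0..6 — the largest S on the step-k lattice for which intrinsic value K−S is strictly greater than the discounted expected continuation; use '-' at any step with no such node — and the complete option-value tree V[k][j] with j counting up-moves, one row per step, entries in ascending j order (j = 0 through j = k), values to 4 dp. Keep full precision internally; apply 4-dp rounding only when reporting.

Δt=0.22443, u=1.07772, d=0.92788, q=0.56418, disc=e^(-rΔt)=0.98773
k=7 terminal: V=max(K-S,0) → 31.3869 21.5276 10.0761 0.0000 0.0000 0.0000 0.0000 0.0000
k=6: j=0 S=65.7984 intr=26.6416 cont=25.5076 V=26.6416[EX]; j=1 S=76.4240 intr=16.0160 cont=14.8820 V=16.0160[EX]; j=2 S=88.7655 intr=3.6745 cont=4.3375 V=4.3375[hold]; j=3 S=103.1000 intr=0.0000 cont=0.0000 V=0.0000[hold]; j=4 S=119.7494 intr=0.0000 cont=0.0000 V=0.0000[hold]; j=5 S=139.0874 intr=0.0000 cont=0.0000 V=0.0000[hold]; j=6 S=161.5483 intr=0.0000 cont=0.0000 V=0.0000[hold]  S*(6)=76.4240
k=5: j=0 S=70.9124 intr=21.5276 cont=20.3936 V=21.5276[EX]; j=1 S=82.3639 intr=10.0761 cont=9.3115 V=10.0761[EX]; j=2 S=95.6646 intr=0.0000 cont=1.8671 V=1.8671[hold]; j=3 S=111.1133 intr=0.0000 cont=0.0000 V=0.0000[hold]; j=4 S=129.0567 intr=0.0000 cont=0.0000 V=0.0000[hold]; j=5 S=149.8977 intr=0.0000 cont=0.0000 V=0.0000[hold]  S*(5)=82.3639
k=4: j=0 S=76.4240 intr=16.0160 cont=14.8820 V=16.0160[EX]; j=1 S=88.7655 intr=3.6745 cont=5.3779 V=5.3779[hold]; j=2 S=103.1000 intr=0.0000 cont=0.8037 V=0.8037[hold]; j=3 S=119.7494 intr=0.0000 cont=0.0000 V=0.0000[hold]; j=4 S=139.0874 intr=0.0000 cont=0.0000 V=0.0000[hold]  S*(4)=76.4240
k=3: j=0 S=82.3639 intr=10.0761 cont=9.8913 V=10.0761[EX]; j=1 S=95.6646 intr=0.0000 cont=2.7629 V=2.7629[hold]; j=2 S=111.1133 intr=0.0000 cont=0.3460 V=0.3460[hold]; j=3 S=129.0567 intr=0.0000 cont=0.0000 V=0.0000[hold]  S*(3)=82.3639
k=2: j=0 S=88.7655 intr=3.6745 cont=5.8771 V=5.8771[hold]; j=1 S=103.1000 intr=0.0000 cont=1.3822 V=1.3822[hold]; j=2 S=119.7494 intr=0.0000 cont=0.1489 V=0.1489[hold]  S*(2)=-
k=1: j=0 S=95.6646 intr=0.0000 cont=3.3002 V=3.3002[hold]; j=1 S=111.1133 intr=0.0000 cont=0.6780 V=0.6780[hold]  S*(1)=-
k=0: j=0 S=103.1000 intr=0.0000 cont=1.7984 V=1.7984[hold]  S*(0)=-

price = 1.7984
boundary = - - - 82.3639 76.4240 82.3639 76.4240
tree:
1.7984
3.3002 0.6780
5.8771 1.3822 0.1489
10.0761 2.7629 0.3460 0.0000
16.0160 5.3779 0.8037 0.0000 0.0000
21.5276 10.0761 1.8671 0.0000 0.0000 0.0000
26.6416 16.0160 4.3375 0.0000 0.0000 0.0000 0.0000
31.3869 21.5276 10.0761 0.0000 0.0000 0.0000 0.0000 0.0000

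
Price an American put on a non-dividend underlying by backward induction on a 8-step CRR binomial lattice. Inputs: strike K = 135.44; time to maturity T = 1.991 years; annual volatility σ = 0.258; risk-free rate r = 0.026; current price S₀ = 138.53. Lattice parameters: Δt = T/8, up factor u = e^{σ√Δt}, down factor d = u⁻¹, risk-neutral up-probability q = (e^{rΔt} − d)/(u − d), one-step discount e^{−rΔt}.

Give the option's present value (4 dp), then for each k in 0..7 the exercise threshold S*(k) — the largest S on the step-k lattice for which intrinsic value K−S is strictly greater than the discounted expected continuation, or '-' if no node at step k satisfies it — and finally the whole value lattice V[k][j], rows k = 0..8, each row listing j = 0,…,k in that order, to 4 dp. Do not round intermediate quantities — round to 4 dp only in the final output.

Δt=0.24888  u=1.13736  d=0.87923  q=0.49302  discount=0.99355
step 8 (expiry): payoffs max(K−S,0) = 85.9678 71.4434 52.6548 28.3502 0.0000 0.0000 0.0000 0.0000 0.0000
step 7: (k=7,j=0): S=56.2677, (K−S)⁺=79.1723, hold=78.2987 ⇒ V=79.1723 exercise | (k=7,j=1): S=72.7872, (K−S)⁺=62.6528, hold=61.7793 ⇒ V=62.6528 exercise | (k=7,j=2): S=94.1565, (K−S)⁺=41.2835, hold=40.4099 ⇒ V=41.2835 exercise | (k=7,j=3): S=121.7997, (K−S)⁺=13.6403, hold=14.2804 ⇒ V=14.2804 continue | (k=7,j=4): S=157.5584, (K−S)⁺=0.0000, hold=0.0000 ⇒ V=0.0000 continue | (k=7,j=5): S=203.8155, (K−S)⁺=0.0000, hold=0.0000 ⇒ V=0.0000 continue | (k=7,j=6): S=263.6530, (K−S)⁺=0.0000, hold=0.0000 ⇒ V=0.0000 continue | (k=7,j=7): S=341.0581, (K−S)⁺=0.0000, hold=0.0000 ⇒ V=0.0000 continue  boundary S*=94.1565
step 6: (k=6,j=0): S=63.9966, (K−S)⁺=71.4434, hold=70.5698 ⇒ V=71.4434 exercise | (k=6,j=1): S=82.7852, (K−S)⁺=52.6548, hold=51.7812 ⇒ V=52.6548 exercise | (k=6,j=2): S=107.0898, (K−S)⁺=28.3502, hold=27.7901 ⇒ V=28.3502 exercise | (k=6,j=3): S=138.5300, (K−S)⁺=0.0000, hold=7.1932 ⇒ V=7.1932 continue | (k=6,j=4): S=179.2006, (K−S)⁺=0.0000, hold=0.0000 ⇒ V=0.0000 continue | (k=6,j=5): S=231.8115, (K−S)⁺=0.0000, hold=0.0000 ⇒ V=0.0000 continue | (k=6,j=6): S=299.8683, (K−S)⁺=0.0000, hold=0.0000 ⇒ V=0.0000 continue  boundary S*=107.0898
step 5: (k=5,j=0): S=72.7872, (K−S)⁺=62.6528, hold=61.7793 ⇒ V=62.6528 exercise | (k=5,j=1): S=94.1565, (K−S)⁺=41.2835, hold=40.4099 ⇒ V=41.2835 exercise | (k=5,j=2): S=121.7997, (K−S)⁺=13.6403, hold=17.8039 ⇒ V=17.8039 continue | (k=5,j=3): S=157.5584, (K−S)⁺=0.0000, hold=3.6233 ⇒ V=3.6233 continue | (k=5,j=4): S=203.8155, (K−S)⁺=0.0000, hold=0.0000 ⇒ V=0.0000 continue | (k=5,j=5): S=263.6530, (K−S)⁺=0.0000, hold=0.0000 ⇒ V=0.0000 continue  boundary S*=94.1565
step 4: (k=4,j=0): S=82.7852, (K−S)⁺=52.6548, hold=51.7812 ⇒ V=52.6548 exercise | (k=4,j=1): S=107.0898, (K−S)⁺=28.3502, hold=29.5160 ⇒ V=29.5160 continue | (k=4,j=2): S=138.5300, (K−S)⁺=0.0000, hold=10.7429 ⇒ V=10.7429 continue | (k=4,j=3): S=179.2006, (K−S)⁺=0.0000, hold=1.8251 ⇒ V=1.8251 continue | (k=4,j=4): S=231.8115, (K−S)⁺=0.0000, hold=0.0000 ⇒ V=0.0000 continue  boundary S*=82.7852
step 3: (k=3,j=0): S=94.1565, (K−S)⁺=41.2835, hold=40.9810 ⇒ V=41.2835 exercise | (k=3,j=1): S=121.7997, (K−S)⁺=13.6403, hold=20.1299 ⇒ V=20.1299 continue | (k=3,j=2): S=157.5584, (K−S)⁺=0.0000, hold=6.3054 ⇒ V=6.3054 continue | (k=3,j=3): S=203.8155, (K−S)⁺=0.0000, hold=0.9193 ⇒ V=0.9193 continue  boundary S*=94.1565
step 2: (k=2,j=0): S=107.0898, (K−S)⁺=28.3502, hold=30.6554 ⇒ V=30.6554 continue | (k=2,j=1): S=138.5300, (K−S)⁺=0.0000, hold=13.2283 ⇒ V=13.2283 continue | (k=2,j=2): S=179.2006, (K−S)⁺=0.0000, hold=3.6264 ⇒ V=3.6264 continue  boundary S*=-
step 1: (k=1,j=0): S=121.7997, (K−S)⁺=13.6403, hold=21.9213 ⇒ V=21.9213 continue | (k=1,j=1): S=157.5584, (K−S)⁺=0.0000, hold=8.4396 ⇒ V=8.4396 continue  boundary S*=-
step 0: (k=0,j=0): S=138.5300, (K−S)⁺=0.0000, hold=15.1761 ⇒ V=15.1761 continue  boundary S*=-

price = 15.1761
boundary = - - - 94.1565 82.7852 94.1565 107.0898 94.1565
tree:
15.1761
21.9213 8.4396
30.6554 13.2283 3.6264
41.2835 20.1299 6.3054 0.9193
52.6548 29.5160 10.7429 1.8251 0.0000
62.6528 41.2835 17.8039 3.6233 0.0000 0.0000
71.4434 52.6548 28.3502 7.1932 0.0000 0.0000 0.0000
79.1723 62.6528 41.2835 14.2804 0.0000 0.0000 0.0000 0.0000
85.9678 71.4434 52.6548 28.3502 0.0000 0.0000 0.0000 0.0000 0.0000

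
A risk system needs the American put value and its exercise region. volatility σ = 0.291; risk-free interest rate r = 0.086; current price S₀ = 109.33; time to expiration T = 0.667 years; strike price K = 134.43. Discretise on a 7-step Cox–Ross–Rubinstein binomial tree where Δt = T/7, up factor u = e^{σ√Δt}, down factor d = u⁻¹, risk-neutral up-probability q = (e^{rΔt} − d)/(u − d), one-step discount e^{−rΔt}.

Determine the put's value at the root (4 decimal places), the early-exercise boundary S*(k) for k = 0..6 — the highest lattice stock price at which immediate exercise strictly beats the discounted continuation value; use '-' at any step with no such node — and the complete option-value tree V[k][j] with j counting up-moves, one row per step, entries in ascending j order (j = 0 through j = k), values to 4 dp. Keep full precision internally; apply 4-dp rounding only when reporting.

Δt=0.09529  u=1.09399  d=0.91409  q=0.52330  discount=0.99184
step 7 (expiry): payoffs max(K−S,0) = 76.1312 64.6578 50.9264 34.4926 14.8246 0.0000 0.0000 0.0000
step 6: (k=6,j=0): S=63.7780, (K−S)⁺=70.6520, hold=69.5549 ⇒ V=70.6520 exercise | (k=6,j=1): S=76.3298, (K−S)⁺=58.1002, hold=57.0031 ⇒ V=58.1002 exercise | (k=6,j=2): S=91.3517, (K−S)⁺=43.0783, hold=41.9812 ⇒ V=43.0783 exercise | (k=6,j=3): S=109.3300, (K−S)⁺=25.1000, hold=24.0029 ⇒ V=25.1000 exercise | (k=6,j=4): S=130.8465, (K−S)⁺=3.5835, hold=7.0093 ⇒ V=7.0093 continue | (k=6,j=5): S=156.5975, (K−S)⁺=0.0000, hold=0.0000 ⇒ V=0.0000 continue | (k=6,j=6): S=187.4164, (K−S)⁺=0.0000, hold=0.0000 ⇒ V=0.0000 continue  boundary S*=109.3300
step 5: (k=5,j=0): S=69.7722, (K−S)⁺=64.6578, hold=63.5607 ⇒ V=64.6578 exercise | (k=5,j=1): S=83.5036, (K−S)⁺=50.9264, hold=49.8293 ⇒ V=50.9264 exercise | (k=5,j=2): S=99.9374, (K−S)⁺=34.4926, hold=33.3955 ⇒ V=34.4926 exercise | (k=5,j=3): S=119.6054, (K−S)⁺=14.8246, hold=15.5056 ⇒ V=15.5056 continue | (k=5,j=4): S=143.1441, (K−S)⁺=0.0000, hold=3.3141 ⇒ V=3.3141 continue | (k=5,j=5): S=171.3153, (K−S)⁺=0.0000, hold=0.0000 ⇒ V=0.0000 continue  boundary S*=99.9374
step 4: (k=4,j=0): S=76.3298, (K−S)⁺=58.1002, hold=57.0031 ⇒ V=58.1002 exercise | (k=4,j=1): S=91.3517, (K−S)⁺=43.0783, hold=41.9812 ⇒ V=43.0783 exercise | (k=4,j=2): S=109.3300, (K−S)⁺=25.1000, hold=24.3563 ⇒ V=25.1000 exercise | (k=4,j=3): S=130.8465, (K−S)⁺=3.5835, hold=9.0513 ⇒ V=9.0513 continue | (k=4,j=4): S=156.5975, (K−S)⁺=0.0000, hold=1.5669 ⇒ V=1.5669 continue  boundary S*=109.3300
step 3: (k=3,j=0): S=83.5036, (K−S)⁺=50.9264, hold=49.8293 ⇒ V=50.9264 exercise | (k=3,j=1): S=99.9374, (K−S)⁺=34.4926, hold=33.3955 ⇒ V=34.4926 exercise | (k=3,j=2): S=119.6054, (K−S)⁺=14.8246, hold=16.5655 ⇒ V=16.5655 continue | (k=3,j=3): S=143.1441, (K−S)⁺=0.0000, hold=5.0929 ⇒ V=5.0929 continue  boundary S*=99.9374
step 2: (k=2,j=0): S=91.3517, (K−S)⁺=43.0783, hold=41.9812 ⇒ V=43.0783 exercise | (k=2,j=1): S=109.3300, (K−S)⁺=25.1000, hold=24.9064 ⇒ V=25.1000 exercise | (k=2,j=2): S=130.8465, (K−S)⁺=3.5835, hold=10.4757 ⇒ V=10.4757 continue  boundary S*=109.3300
step 1: (k=1,j=0): S=99.9374, (K−S)⁺=34.4926, hold=33.3955 ⇒ V=34.4926 exercise | (k=1,j=1): S=119.6054, (K−S)⁺=14.8246, hold=17.3047 ⇒ V=17.3047 continue  boundary S*=99.9374
step 0: (k=0,j=0): S=109.3300, (K−S)⁺=25.1000, hold=25.2902 ⇒ V=25.2902 continue  boundary S*=-

price = 25.2902
boundary = - 99.9374 109.3300 99.9374 109.3300 99.9374 109.3300
tree:
25.2902
34.4926 17.3047
43.0783 25.1000 10.4757
50.9264 34.4926 16.5655 5.0929
58.1002 43.0783 25.1000 9.0513 1.5669
64.6578 50.9264 34.4926 15.5056 3.3141 0.0000
70.6520 58.1002 43.0783 25.1000 7.0093 0.0000 0.0000
76.1312 64.6578 50.9264 34.4926 14.8246 0.0000 0.0000 0.0000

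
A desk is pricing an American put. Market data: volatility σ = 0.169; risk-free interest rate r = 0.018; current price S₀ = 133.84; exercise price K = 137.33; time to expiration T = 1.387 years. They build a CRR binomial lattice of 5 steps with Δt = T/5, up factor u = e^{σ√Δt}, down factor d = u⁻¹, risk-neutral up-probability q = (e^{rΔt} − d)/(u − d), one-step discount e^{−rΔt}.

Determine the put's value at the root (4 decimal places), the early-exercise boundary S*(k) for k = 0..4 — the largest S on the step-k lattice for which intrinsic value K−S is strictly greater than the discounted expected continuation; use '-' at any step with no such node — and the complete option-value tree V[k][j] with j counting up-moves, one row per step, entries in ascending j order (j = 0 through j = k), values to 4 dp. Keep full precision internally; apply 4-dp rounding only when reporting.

price = 11.3917
boundary = - - 112.0141 102.4745 112.0141
tree:
11.3917
17.3520 5.6818
25.3159 9.7439 1.7698
34.8555 16.1323 3.5995 0.0000
43.5826 25.3159 7.3205 0.0000 0.0000
51.5665 34.8555 14.8883 0.0000 0.0000 0.0000

Δt=0.27740  u=1.09309  d=0.91484  q=0.50584  discount=0.99502
step 5 (expiry): payoffs max(K−S,0) = 51.5665 34.8555 14.8883 0.0000 0.0000 0.0000
step 4: (k=4,j=0): S=93.7474, (K−S)⁺=43.5826, hold=42.8986 ⇒ V=43.5826 exercise | (k=4,j=1): S=112.0141, (K−S)⁺=25.3159, hold=24.6319 ⇒ V=25.3159 exercise | (k=4,j=2): S=133.8400, (K−S)⁺=3.4900, hold=7.3205 ⇒ V=7.3205 continue | (k=4,j=3): S=159.9187, (K−S)⁺=0.0000, hold=0.0000 ⇒ V=0.0000 continue | (k=4,j=4): S=191.0788, (K−S)⁺=0.0000, hold=0.0000 ⇒ V=0.0000 continue  boundary S*=112.0141
step 3: (k=3,j=0): S=102.4745, (K−S)⁺=34.8555, hold=34.1715 ⇒ V=34.8555 exercise | (k=3,j=1): S=122.4417, (K−S)⁺=14.8883, hold=16.1323 ⇒ V=16.1323 continue | (k=3,j=2): S=146.2994, (K−S)⁺=0.0000, hold=3.5995 ⇒ V=3.5995 continue | (k=3,j=3): S=174.8058, (K−S)⁺=0.0000, hold=0.0000 ⇒ V=0.0000 continue  boundary S*=102.4745
step 2: (k=2,j=0): S=112.0141, (K−S)⁺=25.3159, hold=25.2580 ⇒ V=25.3159 exercise | (k=2,j=1): S=133.8400, (K−S)⁺=3.4900, hold=9.7439 ⇒ V=9.7439 continue | (k=2,j=2): S=159.9187, (K−S)⁺=0.0000, hold=1.7698 ⇒ V=1.7698 continue  boundary S*=112.0141
step 1: (k=1,j=0): S=122.4417, (K−S)⁺=14.8883, hold=17.3520 ⇒ V=17.3520 continue | (k=1,j=1): S=146.2994, (K−S)⁺=0.0000, hold=5.6818 ⇒ V=5.6818 continue  boundary S*=-
step 0: (k=0,j=0): S=133.8400, (K−S)⁺=3.4900, hold=11.3917 ⇒ V=11.3917 continue  boundary S*=-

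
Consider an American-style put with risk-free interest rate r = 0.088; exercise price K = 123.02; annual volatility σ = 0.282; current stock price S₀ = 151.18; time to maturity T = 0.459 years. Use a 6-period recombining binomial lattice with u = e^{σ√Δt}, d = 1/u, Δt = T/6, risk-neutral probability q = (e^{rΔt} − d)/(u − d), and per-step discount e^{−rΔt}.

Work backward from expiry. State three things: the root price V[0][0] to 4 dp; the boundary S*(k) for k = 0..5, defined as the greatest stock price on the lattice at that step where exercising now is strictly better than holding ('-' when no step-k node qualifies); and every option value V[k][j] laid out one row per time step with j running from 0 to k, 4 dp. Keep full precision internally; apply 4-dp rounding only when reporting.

price = 1.2507
boundary = - - - - - 102.3588
tree:
1.2507
2.3222 0.2927
4.2285 0.6188 0.0000
7.5005 1.3081 0.0000 0.0000
12.8148 2.7652 0.0000 0.0000 0.0000
20.6612 5.8457 0.0000 0.0000 0.0000 0.0000
28.3415 12.3579 0.0000 0.0000 0.0000 0.0000 0.0000

Δt=0.07650  u=1.08112  d=0.92497  q=0.52377  discount=0.99329
step 6 (expiry): payoffs max(K−S,0) = 28.3415 12.3579 0.0000 0.0000 0.0000 0.0000 0.0000
step 5: (k=5,j=0): S=102.3588, (K−S)⁺=20.6612, hold=19.8358 ⇒ V=20.6612 exercise | (k=5,j=1): S=119.6390, (K−S)⁺=3.3810, hold=5.8457 ⇒ V=5.8457 continue | (k=5,j=2): S=139.8365, (K−S)⁺=0.0000, hold=0.0000 ⇒ V=0.0000 continue | (k=5,j=3): S=163.4437, (K−S)⁺=0.0000, hold=0.0000 ⇒ V=0.0000 continue | (k=5,j=4): S=191.0363, (K−S)⁺=0.0000, hold=0.0000 ⇒ V=0.0000 continue | (k=5,j=5): S=223.2870, (K−S)⁺=0.0000, hold=0.0000 ⇒ V=0.0000 continue  boundary S*=102.3588
step 4: (k=4,j=0): S=110.6621, (K−S)⁺=12.3579, hold=12.8148 ⇒ V=12.8148 continue | (k=4,j=1): S=129.3441, (K−S)⁺=0.0000, hold=2.7652 ⇒ V=2.7652 continue | (k=4,j=2): S=151.1800, (K−S)⁺=0.0000, hold=0.0000 ⇒ V=0.0000 continue | (k=4,j=3): S=176.7022, (K−S)⁺=0.0000, hold=0.0000 ⇒ V=0.0000 continue | (k=4,j=4): S=206.5331, (K−S)⁺=0.0000, hold=0.0000 ⇒ V=0.0000 continue  boundary S*=-
step 3: (k=3,j=0): S=119.6390, (K−S)⁺=3.3810, hold=7.5005 ⇒ V=7.5005 continue | (k=3,j=1): S=139.8365, (K−S)⁺=0.0000, hold=1.3081 ⇒ V=1.3081 continue | (k=3,j=2): S=163.4437, (K−S)⁺=0.0000, hold=0.0000 ⇒ V=0.0000 continue | (k=3,j=3): S=191.0363, (K−S)⁺=0.0000, hold=0.0000 ⇒ V=0.0000 continue  boundary S*=-
step 2: (k=2,j=0): S=129.3441, (K−S)⁺=0.0000, hold=4.2285 ⇒ V=4.2285 continue | (k=2,j=1): S=151.1800, (K−S)⁺=0.0000, hold=0.6188 ⇒ V=0.6188 continue | (k=2,j=2): S=176.7022, (K−S)⁺=0.0000, hold=0.0000 ⇒ V=0.0000 continue  boundary S*=-
step 1: (k=1,j=0): S=139.8365, (K−S)⁺=0.0000, hold=2.3222 ⇒ V=2.3222 continue | (k=1,j=1): S=163.4437, (K−S)⁺=0.0000, hold=0.2927 ⇒ V=0.2927 continue  boundary S*=-
step 0: (k=0,j=0): S=151.1800, (K−S)⁺=0.0000, hold=1.2507 ⇒ V=1.2507 continue  boundary S*=-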